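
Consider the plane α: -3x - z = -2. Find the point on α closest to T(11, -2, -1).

Foot = T − λn with λ = (n·T − d)/|n|² = (-32 − (-2))/10 = -3.
Foot = (11, -2, -1) − (-3)·(-3, 0, -1) = (2, -2, -4).

(2, -2, -4)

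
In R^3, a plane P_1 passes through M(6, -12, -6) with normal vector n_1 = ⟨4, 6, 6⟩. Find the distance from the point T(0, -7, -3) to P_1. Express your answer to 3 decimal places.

2.558

P_1: n_1·r = n_1·M gives 4x + 6y + 6z = -84.
n·T − d = (4)·(0) + (6)·(-7) + (6)·(-3) − (-84) = 24; |n| = √88.
Distance = |24| / √88 = 24/√88 ≈ 2.558.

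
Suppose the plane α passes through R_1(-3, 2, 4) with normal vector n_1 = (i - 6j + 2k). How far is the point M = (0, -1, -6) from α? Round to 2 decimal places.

α: n_1·r = n_1·R_1 gives x - 6y + 2z = -7.
n·M − d = (1)·(0) + (-6)·(-1) + (2)·(-6) − (-7) = 1; |n| = √41.
Distance = |1| / √41 = 1/√41 ≈ 0.16.

0.16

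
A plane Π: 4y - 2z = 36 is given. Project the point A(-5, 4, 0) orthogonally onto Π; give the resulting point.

Foot = A − λn with λ = (n·A − d)/|n|² = (16 − 36)/20 = -1.
Foot = (-5, 4, 0) − (-1)·(0, 4, -2) = (-5, 8, -2).

(-5, 8, -2)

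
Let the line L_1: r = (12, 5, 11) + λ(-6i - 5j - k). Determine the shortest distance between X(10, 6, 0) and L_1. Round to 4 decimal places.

10.9897

Taking (12, 5, 11) on L_1 with direction v = (-6, -5, -1): w = X − (12, 5, 11) = (-2, 1, -11), and w × v = (-56, 64, 16).
Distance = |w × v| / |v| = √7488 / √62 ≈ 10.9897.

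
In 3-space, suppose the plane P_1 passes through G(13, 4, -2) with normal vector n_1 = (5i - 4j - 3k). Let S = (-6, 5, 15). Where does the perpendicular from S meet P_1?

(9, -7, 6)

P_1: n_1·r = n_1·G gives 5x - 4y - 3z = 55.
Foot = S − λn with λ = (n·S − d)/|n|² = (-95 − 55)/50 = -3.
Foot = (-6, 5, 15) − (-3)·(5, -4, -3) = (9, -7, 6).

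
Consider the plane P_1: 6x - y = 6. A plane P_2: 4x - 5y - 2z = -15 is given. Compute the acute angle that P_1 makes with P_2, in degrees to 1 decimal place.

44.7

cos θ = |n₁·n₂| / (|n₁||n₂|) = |29| / (√37 · √45).
θ = arccos(0.71071) ≈ 44.7°.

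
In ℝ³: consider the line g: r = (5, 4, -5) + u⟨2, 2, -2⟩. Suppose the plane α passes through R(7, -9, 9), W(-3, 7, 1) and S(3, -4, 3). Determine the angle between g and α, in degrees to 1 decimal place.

RW = (-10, 16, -8), RS = (-4, 5, -6); a normal to α is RW × RS = (-56, -28, 14).
Using R: α has equation -56x - 28y + 14z = -14.
sin θ = |n·v| / (|n||v|) = |-196| / (√4116 · √12) = 0.88192.
θ ≈ 61.9°.

61.9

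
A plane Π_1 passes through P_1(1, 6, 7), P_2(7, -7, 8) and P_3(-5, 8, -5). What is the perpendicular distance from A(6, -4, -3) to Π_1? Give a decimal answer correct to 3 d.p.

P_1P_2 = (6, -13, 1), P_1P_3 = (-6, 2, -12); a normal to Π_1 is P_1P_2 × P_1P_3 = (154, 66, -66).
Using P_1: Π_1 has equation 154x + 66y - 66z = 88.
n·A − d = (154)·(6) + (66)·(-4) + (-66)·(-3) − 88 = 770; |n| = √32428.
Distance = |770| / √32428 = 770/√32428 ≈ 4.276.

4.276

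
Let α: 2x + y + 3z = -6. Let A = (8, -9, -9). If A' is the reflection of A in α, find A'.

λ = (n·A − d)/|n|² = (-20 − (-6))/14 = -1.
Reflection = A − 2λn = (8, -9, -9) − (-2)·(2, 1, 3) = (12, -7, -3).

(12, -7, -3)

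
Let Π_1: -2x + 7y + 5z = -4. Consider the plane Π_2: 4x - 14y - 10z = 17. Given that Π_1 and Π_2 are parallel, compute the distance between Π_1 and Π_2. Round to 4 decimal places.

Rescale Π_2 by 1/(-2): -2x + 7y + 5z = -17/2. Then distance = |-4 − (-17/2)| / √78 ≈ 0.5095.

0.5095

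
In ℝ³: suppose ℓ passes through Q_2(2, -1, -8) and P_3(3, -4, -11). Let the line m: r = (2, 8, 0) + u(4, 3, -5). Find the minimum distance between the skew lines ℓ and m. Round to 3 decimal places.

1.955

A direction vector for ℓ is P_3 − Q_2 = (1, -3, -3).
Common perpendicular direction n = (1, -3, -3) × (4, 3, -5) = (24, -7, 15).
With w = (2, 8, 0) − (2, -1, -8) = (0, 9, 8), w · n = 57.
Distance = |w · n| / |n| = |57| / √850 ≈ 1.955.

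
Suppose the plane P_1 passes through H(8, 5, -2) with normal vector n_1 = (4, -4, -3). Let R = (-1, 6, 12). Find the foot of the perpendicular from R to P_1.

P_1: n_1·r = n_1·H gives 4x - 4y - 3z = 18.
Foot = R − λn with λ = (n·R − d)/|n|² = (-64 − 18)/41 = -2.
Foot = (-1, 6, 12) − (-2)·(4, -4, -3) = (7, -2, 6).

(7, -2, 6)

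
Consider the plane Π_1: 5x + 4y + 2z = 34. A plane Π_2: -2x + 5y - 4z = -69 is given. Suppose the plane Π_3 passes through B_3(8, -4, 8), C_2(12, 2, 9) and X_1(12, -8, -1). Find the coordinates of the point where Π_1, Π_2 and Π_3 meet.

B_3C_2 = (4, 6, 1), B_3X_1 = (4, -4, -9); a normal to Π_3 is B_3C_2 × B_3X_1 = (-50, 40, -40).
Using B_3: Π_3 has equation -50x + 40y - 40z = -880.
Solving the 3×3 linear system 5x + 4y + 2z = 34, -2x + 5y - 4z = -69, -50x + 40y - 40z = -880 (e.g. by elimination or Cramer's rule, determinant = 620) gives (8, -5, 7).

(8, -5, 7)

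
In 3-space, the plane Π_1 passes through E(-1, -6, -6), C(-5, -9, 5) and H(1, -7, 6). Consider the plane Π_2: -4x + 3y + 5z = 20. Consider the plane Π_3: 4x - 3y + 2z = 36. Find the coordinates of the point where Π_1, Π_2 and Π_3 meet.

(-1, -8, 8)

EC = (-4, -3, 11), EH = (2, -1, 12); a normal to Π_1 is EC × EH = (-25, 70, 10).
Using E: Π_1 has equation -25x + 70y + 10z = -455.
Solving the 3×3 linear system -25x + 70y + 10z = -455, -4x + 3y + 5z = 20, 4x - 3y + 2z = 36 (e.g. by elimination or Cramer's rule, determinant = 1435) gives (-1, -8, 8).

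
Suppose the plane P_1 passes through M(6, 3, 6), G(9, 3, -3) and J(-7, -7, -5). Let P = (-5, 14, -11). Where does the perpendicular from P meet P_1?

(4, -1, -8)

MG = (3, 0, -9), MJ = (-13, -10, -11); a normal to P_1 is MG × MJ = (-90, 150, -30).
Using M: P_1 has equation -90x + 150y - 30z = -270.
Foot = P − λn with λ = (n·P − d)/|n|² = (2880 − (-270))/31500 = 1/10.
Foot = (-5, 14, -11) − (1/10)·(-90, 150, -30) = (4, -1, -8).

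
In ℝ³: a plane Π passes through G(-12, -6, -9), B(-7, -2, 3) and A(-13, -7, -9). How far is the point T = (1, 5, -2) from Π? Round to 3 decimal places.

1.000

GB = (5, 4, 12), GA = (-1, -1, 0); a normal to Π is GB × GA = (12, -12, -1).
Using G: Π has equation 12x - 12y - z = -63.
n·T − d = (12)·(1) + (-12)·(5) + (-1)·(-2) − (-63) = 17; |n| = √289.
Distance = |17| / √289 = 17/√289 ≈ 1.000.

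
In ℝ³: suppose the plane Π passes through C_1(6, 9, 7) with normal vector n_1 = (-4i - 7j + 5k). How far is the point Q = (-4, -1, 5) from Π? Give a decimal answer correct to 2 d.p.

10.54

Π: n_1·r = n_1·C_1 gives -4x - 7y + 5z = -52.
n·Q − d = (-4)·(-4) + (-7)·(-1) + (5)·(5) − (-52) = 100; |n| = √90.
Distance = |100| / √90 = 100/√90 ≈ 10.54.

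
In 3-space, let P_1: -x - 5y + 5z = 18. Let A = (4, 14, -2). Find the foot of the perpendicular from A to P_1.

Foot = A − λn with λ = (n·A − d)/|n|² = (-84 − 18)/51 = -2.
Foot = (4, 14, -2) − (-2)·(-1, -5, 5) = (2, 4, 8).

(2, 4, 8)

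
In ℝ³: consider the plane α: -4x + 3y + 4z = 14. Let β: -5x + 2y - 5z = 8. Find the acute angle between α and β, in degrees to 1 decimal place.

cos θ = |n₁·n₂| / (|n₁||n₂|) = |6| / (√41 · √54).
θ = arccos(0.12752) ≈ 82.7°.

82.7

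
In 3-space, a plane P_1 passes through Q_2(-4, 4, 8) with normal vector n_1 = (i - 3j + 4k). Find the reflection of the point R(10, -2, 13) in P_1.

P_1: n_1·r = n_1·Q_2 gives x - 3y + 4z = 16.
λ = (n·R − d)/|n|² = (68 − 16)/26 = 2.
Reflection = R − 2λn = (10, -2, 13) − 4·(1, -3, 4) = (6, 10, -3).

(6, 10, -3)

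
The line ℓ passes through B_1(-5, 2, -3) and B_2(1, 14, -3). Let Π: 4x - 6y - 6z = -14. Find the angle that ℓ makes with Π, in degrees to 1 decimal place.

A direction vector for ℓ is B_2 − B_1 = (6, 12, 0).
sin θ = |n·v| / (|n||v|) = |-48| / (√88 · √180) = 0.38139.
θ ≈ 22.4°.

22.4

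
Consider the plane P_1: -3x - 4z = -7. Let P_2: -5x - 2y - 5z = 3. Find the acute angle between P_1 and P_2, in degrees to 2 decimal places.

17.72

cos θ = |n₁·n₂| / (|n₁||n₂|) = |35| / (√25 · √54).
θ = arccos(0.95258) ≈ 17.72°.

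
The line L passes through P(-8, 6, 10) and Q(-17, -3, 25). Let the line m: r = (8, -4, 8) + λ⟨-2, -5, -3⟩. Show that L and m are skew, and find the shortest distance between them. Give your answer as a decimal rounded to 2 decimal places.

17.91

A direction vector for L is Q − P = (-9, -9, 15).
Common perpendicular direction n = (-9, -9, 15) × (-2, -5, -3) = (102, -57, 27).
With w = (8, -4, 8) − (-8, 6, 10) = (16, -10, -2), w · n = 2148.
Since n ≠ 0 the lines are not parallel, and w · n = 2148 ≠ 0 so they do not intersect; hence they are skew.
Distance = |w · n| / |n| = |2148| / √14382 ≈ 17.91.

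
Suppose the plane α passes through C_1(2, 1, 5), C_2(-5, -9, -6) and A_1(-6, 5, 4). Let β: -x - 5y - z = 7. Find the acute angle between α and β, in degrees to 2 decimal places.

C_1C_2 = (-7, -10, -11), C_1A_1 = (-8, 4, -1); a normal to α is C_1C_2 × C_1A_1 = (54, 81, -108).
Using C_1: α has equation 54x + 81y - 108z = -351.
cos θ = |n₁·n₂| / (|n₁||n₂|) = |-351| / (√21141 · √27).
θ = arccos(0.46458) ≈ 62.32°.

62.32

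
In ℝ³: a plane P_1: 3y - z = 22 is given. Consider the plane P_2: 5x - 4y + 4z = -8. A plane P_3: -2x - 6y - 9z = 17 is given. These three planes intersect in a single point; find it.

Solving the 3×3 linear system 3y - z = 22, 5x - 4y + 4z = -8, -2x - 6y - 9z = 17 (e.g. by elimination or Cramer's rule, determinant = 149) gives (8, 5, -7).

(8, 5, -7)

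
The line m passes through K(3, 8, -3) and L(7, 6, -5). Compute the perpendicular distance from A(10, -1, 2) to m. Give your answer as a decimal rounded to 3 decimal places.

10.050

A direction vector for m is L − K = (4, -2, -2).
Taking (3, 8, -3) on m with direction v = (4, -2, -2): w = A − (3, 8, -3) = (7, -9, 5), and w × v = (28, 34, 22).
Distance = |w × v| / |v| = √2424 / √24 ≈ 10.050.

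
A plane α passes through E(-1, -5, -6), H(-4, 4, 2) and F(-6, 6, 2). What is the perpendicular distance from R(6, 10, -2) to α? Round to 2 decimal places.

11.87

EH = (-3, 9, 8), EF = (-5, 11, 8); a normal to α is EH × EF = (-16, -16, 12).
Using E: α has equation -16x - 16y + 12z = 24.
n·R − d = (-16)·(6) + (-16)·(10) + (12)·(-2) − 24 = -304; |n| = √656.
Distance = |-304| / √656 = 304/√656 ≈ 11.87.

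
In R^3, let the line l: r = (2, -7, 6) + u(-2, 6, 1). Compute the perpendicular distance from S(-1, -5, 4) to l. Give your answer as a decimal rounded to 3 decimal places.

3.280

Taking (2, -7, 6) on l with direction v = (-2, 6, 1): w = S − (2, -7, 6) = (-3, 2, -2), and w × v = (14, 7, -14).
Distance = |w × v| / |v| = √441 / √41 ≈ 3.280.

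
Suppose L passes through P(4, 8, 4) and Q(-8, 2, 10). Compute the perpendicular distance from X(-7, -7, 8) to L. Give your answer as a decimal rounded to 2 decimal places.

A direction vector for L is Q − P = (-12, -6, 6).
Taking (4, 8, 4) on L with direction v = (-12, -6, 6): w = X − (4, 8, 4) = (-11, -15, 4), and w × v = (-66, 18, -114).
Distance = |w × v| / |v| = √17676 / √216 ≈ 9.05.

9.05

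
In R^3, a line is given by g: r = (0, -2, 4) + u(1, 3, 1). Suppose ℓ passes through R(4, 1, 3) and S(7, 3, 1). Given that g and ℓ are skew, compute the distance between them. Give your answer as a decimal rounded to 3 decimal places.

0.851

A direction vector for ℓ is S − R = (3, 2, -2).
Common perpendicular direction n = (1, 3, 1) × (3, 2, -2) = (-8, 5, -7).
With w = (4, 1, 3) − (0, -2, 4) = (4, 3, -1), w · n = -10.
Distance = |w · n| / |n| = |-10| / √138 ≈ 0.851.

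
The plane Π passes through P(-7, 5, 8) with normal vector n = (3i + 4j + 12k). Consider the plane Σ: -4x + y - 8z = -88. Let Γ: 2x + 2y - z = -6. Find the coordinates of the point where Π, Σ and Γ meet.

Π: n·r = n·P gives 3x + 4y + 12z = 95.
Solving the 3×3 linear system 3x + 4y + 12z = 95, -4x + y - 8z = -88, 2x + 2y - z = -6 (e.g. by elimination or Cramer's rule, determinant = -155) gives (5, -4, 8).

(5, -4, 8)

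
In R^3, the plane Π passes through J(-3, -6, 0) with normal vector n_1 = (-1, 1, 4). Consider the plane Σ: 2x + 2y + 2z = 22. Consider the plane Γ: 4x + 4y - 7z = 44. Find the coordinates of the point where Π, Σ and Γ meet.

Π: n_1·r = n_1·J gives -x + y + 4z = -3.
Solving the 3×3 linear system -x + y + 4z = -3, 2x + 2y + 2z = 22, 4x + 4y - 7z = 44 (e.g. by elimination or Cramer's rule, determinant = 44) gives (7, 4, 0).

(7, 4, 0)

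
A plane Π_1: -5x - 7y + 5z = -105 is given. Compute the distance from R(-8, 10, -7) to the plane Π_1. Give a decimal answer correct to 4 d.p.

4.0202

n·R − d = (-5)·(-8) + (-7)·(10) + (5)·(-7) − (-105) = 40; |n| = √99.
Distance = |40| / √99 = 40/√99 ≈ 4.0202.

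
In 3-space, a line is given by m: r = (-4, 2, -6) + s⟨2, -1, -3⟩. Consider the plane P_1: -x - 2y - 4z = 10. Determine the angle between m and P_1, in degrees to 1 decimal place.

sin θ = |n·v| / (|n||v|) = |12| / (√21 · √14) = 0.69985.
θ ≈ 44.4°.

44.4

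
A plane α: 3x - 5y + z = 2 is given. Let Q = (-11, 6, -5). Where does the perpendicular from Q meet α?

(-5, -4, -3)

Foot = Q − λn with λ = (n·Q − d)/|n|² = (-68 − 2)/35 = -2.
Foot = (-11, 6, -5) − (-2)·(3, -5, 1) = (-5, -4, -3).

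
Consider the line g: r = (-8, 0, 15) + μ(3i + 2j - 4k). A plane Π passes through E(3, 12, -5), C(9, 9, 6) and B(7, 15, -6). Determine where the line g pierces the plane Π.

(1, 6, 3)

EC = (6, -3, 11), EB = (4, 3, -1); a normal to Π is EC × EB = (-30, 50, 30).
Using E: Π has equation -30x + 50y + 30z = 360.
Substitute r = (-8, 0, 15) + t(3, 2, -4) into the plane: 690 + (-110)t = 360, so t = 3.
Intersection: (-8, 0, 15) + 3·(3, 2, -4) = (1, 6, 3).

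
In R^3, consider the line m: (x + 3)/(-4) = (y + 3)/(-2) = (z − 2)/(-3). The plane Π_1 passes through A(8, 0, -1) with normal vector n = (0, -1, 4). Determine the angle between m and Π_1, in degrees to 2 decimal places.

m has direction (-4, -2, -3) through (-3, -3, 2).
Π_1: n·r = n·A gives -y + 4z = -4.
sin θ = |n·v| / (|n||v|) = |-10| / (√17 · √29) = 0.45038.
θ ≈ 26.77°.

26.77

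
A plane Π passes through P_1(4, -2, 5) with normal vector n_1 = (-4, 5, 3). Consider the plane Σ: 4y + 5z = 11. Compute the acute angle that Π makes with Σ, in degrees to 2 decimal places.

39.37

Π: n_1·r = n_1·P_1 gives -4x + 5y + 3z = -11.
cos θ = |n₁·n₂| / (|n₁||n₂|) = |35| / (√50 · √41).
θ = arccos(0.77302) ≈ 39.37°.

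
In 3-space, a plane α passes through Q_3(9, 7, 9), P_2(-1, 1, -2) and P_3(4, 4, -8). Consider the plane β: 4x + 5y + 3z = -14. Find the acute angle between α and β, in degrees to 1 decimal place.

Q_3P_2 = (-10, -6, -11), Q_3P_3 = (-5, -3, -17); a normal to α is Q_3P_2 × Q_3P_3 = (69, -115, 0).
Using Q_3: α has equation 69x - 115y = -184.
cos θ = |n₁·n₂| / (|n₁||n₂|) = |-299| / (√17986 · √50).
θ = arccos(0.31530) ≈ 71.6°.

71.6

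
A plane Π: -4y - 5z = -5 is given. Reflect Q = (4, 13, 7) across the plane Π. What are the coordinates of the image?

(4, -3, -13)

λ = (n·Q − d)/|n|² = (-87 − (-5))/41 = -2.
Reflection = Q − 2λn = (4, 13, 7) − (-4)·(0, -4, -5) = (4, -3, -13).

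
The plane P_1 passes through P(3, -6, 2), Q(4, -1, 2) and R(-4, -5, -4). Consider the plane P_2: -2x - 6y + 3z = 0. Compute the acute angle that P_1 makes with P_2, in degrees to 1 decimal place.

PQ = (1, 5, 0), PR = (-7, 1, -6); a normal to P_1 is PQ × PR = (-30, 6, 36).
Using P: P_1 has equation -30x + 6y + 36z = -54.
cos θ = |n₁·n₂| / (|n₁||n₂|) = |132| / (√2232 · √49).
θ = arccos(0.39914) ≈ 66.5°.

66.5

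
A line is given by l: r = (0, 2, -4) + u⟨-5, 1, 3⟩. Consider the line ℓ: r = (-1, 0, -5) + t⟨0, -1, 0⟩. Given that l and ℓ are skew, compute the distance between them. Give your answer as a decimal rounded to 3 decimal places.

Common perpendicular direction n = (-5, 1, 3) × (0, -1, 0) = (3, 0, 5).
With w = (-1, 0, -5) − (0, 2, -4) = (-1, -2, -1), w · n = -8.
Distance = |w · n| / |n| = |-8| / √34 ≈ 1.372.

1.372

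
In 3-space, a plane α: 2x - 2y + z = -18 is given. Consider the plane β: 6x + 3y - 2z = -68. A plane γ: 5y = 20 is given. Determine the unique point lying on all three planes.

Solving the 3×3 linear system 2x - 2y + z = -18, 6x + 3y - 2z = -68, 5y = 20 (e.g. by elimination or Cramer's rule, determinant = 50) gives (-10, 4, 10).

(-10, 4, 10)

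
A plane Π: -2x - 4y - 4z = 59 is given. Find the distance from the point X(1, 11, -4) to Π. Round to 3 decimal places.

14.833

n·X − d = (-2)·(1) + (-4)·(11) + (-4)·(-4) − 59 = -89; |n| = √36.
Distance = |-89| / √36 = 89/√36 ≈ 14.833.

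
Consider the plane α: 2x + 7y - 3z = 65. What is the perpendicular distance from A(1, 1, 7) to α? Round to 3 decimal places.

9.779

n·A − d = (2)·(1) + (7)·(1) + (-3)·(7) − 65 = -77; |n| = √62.
Distance = |-77| / √62 = 77/√62 ≈ 9.779.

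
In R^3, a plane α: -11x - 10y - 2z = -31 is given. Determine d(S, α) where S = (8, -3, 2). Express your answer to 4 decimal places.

2.0667

n·S − d = (-11)·(8) + (-10)·(-3) + (-2)·(2) − (-31) = -31; |n| = √225.
Distance = |-31| / √225 = 31/√225 ≈ 2.0667.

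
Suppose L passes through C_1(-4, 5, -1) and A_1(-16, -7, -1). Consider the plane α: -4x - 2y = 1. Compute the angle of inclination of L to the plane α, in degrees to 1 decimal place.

71.6

A direction vector for L is A_1 − C_1 = (-12, -12, 0).
sin θ = |n·v| / (|n||v|) = |72| / (√20 · √288) = 0.94868.
θ ≈ 71.6°.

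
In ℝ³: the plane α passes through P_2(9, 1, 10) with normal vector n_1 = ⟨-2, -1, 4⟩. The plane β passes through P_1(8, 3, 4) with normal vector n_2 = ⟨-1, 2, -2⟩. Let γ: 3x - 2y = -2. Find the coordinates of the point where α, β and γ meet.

(-4, -5, 2)

α: n_1·r = n_1·P_2 gives -2x - y + 4z = 21.
β: n_2·r = n_2·P_1 gives -x + 2y - 2z = -10.
Solving the 3×3 linear system -2x - y + 4z = 21, -x + 2y - 2z = -10, 3x - 2y = -2 (e.g. by elimination or Cramer's rule, determinant = -2) gives (-4, -5, 2).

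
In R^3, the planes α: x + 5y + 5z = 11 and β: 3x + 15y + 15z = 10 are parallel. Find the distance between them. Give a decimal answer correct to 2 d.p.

Rescale β by 1/3: x + 5y + 5z = 10/3. Then distance = |11 − (10/3)| / √51 ≈ 1.07.

1.07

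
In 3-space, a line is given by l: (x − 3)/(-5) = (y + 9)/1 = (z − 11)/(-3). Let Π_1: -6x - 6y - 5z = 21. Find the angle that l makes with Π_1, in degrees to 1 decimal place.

42.0

l has direction (-5, 1, -3) through (3, -9, 11).
sin θ = |n·v| / (|n||v|) = |39| / (√97 · √35) = 0.66934.
θ ≈ 42.0°.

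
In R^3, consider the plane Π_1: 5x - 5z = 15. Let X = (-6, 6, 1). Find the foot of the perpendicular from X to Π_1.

(-1, 6, -4)

Foot = X − λn with λ = (n·X − d)/|n|² = (-35 − 15)/50 = -1.
Foot = (-6, 6, 1) − (-1)·(5, 0, -5) = (-1, 6, -4).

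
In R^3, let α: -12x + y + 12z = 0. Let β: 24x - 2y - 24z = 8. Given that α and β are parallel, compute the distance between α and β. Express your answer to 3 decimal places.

0.235

Rescale β by 1/(-2): -12x + y + 12z = -4. Then distance = |0 − (-4)| / √289 ≈ 0.235.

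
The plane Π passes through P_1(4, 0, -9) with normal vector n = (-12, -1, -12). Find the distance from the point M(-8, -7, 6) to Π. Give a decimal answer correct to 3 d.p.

Π: n·r = n·P_1 gives -12x - y - 12z = 60.
n·M − d = (-12)·(-8) + (-1)·(-7) + (-12)·(6) − 60 = -29; |n| = √289.
Distance = |-29| / √289 = 29/√289 ≈ 1.706.

1.706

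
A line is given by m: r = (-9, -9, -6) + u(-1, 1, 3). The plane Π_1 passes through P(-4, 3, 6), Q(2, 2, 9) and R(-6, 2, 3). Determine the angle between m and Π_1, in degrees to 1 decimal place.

PQ = (6, -1, 3), PR = (-2, -1, -3); a normal to Π_1 is PQ × PR = (6, 12, -8).
Using P: Π_1 has equation 6x + 12y - 8z = -36.
sin θ = |n·v| / (|n||v|) = |-18| / (√244 · √11) = 0.34744.
θ ≈ 20.3°.

20.3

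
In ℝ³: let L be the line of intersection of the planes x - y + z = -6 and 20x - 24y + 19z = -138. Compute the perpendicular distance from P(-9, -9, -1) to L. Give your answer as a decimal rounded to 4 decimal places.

13.6713

Direction of L: (1, -1, 1) × (20, -24, 19) = (5, 1, -4).
A point on L: solving the two plane equations with x = 1 gives (1, 5, -2).
Taking (1, 5, -2) on L with direction v = (5, 1, -4): w = P − (1, 5, -2) = (-10, -14, 1), and w × v = (55, -35, 60).
Distance = |w × v| / |v| = √7850 / √42 ≈ 13.6713.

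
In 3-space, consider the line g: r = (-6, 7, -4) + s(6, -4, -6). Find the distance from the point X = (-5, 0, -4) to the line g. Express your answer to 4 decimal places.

6.0715

Taking (-6, 7, -4) on g with direction v = (6, -4, -6): w = X − (-6, 7, -4) = (1, -7, 0), and w × v = (42, 6, 38).
Distance = |w × v| / |v| = √3244 / √88 ≈ 6.0715.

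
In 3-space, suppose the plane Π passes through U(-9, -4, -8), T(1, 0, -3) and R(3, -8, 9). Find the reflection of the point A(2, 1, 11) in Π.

UT = (10, 4, 5), UR = (12, -4, 17); a normal to Π is UT × UR = (88, -110, -88).
Using U: Π has equation 88x - 110y - 88z = 352.
λ = (n·A − d)/|n|² = (-902 − 352)/27588 = -1/22.
Reflection = A − 2λn = (2, 1, 11) − (-1/11)·(88, -110, -88) = (10, -9, 3).

(10, -9, 3)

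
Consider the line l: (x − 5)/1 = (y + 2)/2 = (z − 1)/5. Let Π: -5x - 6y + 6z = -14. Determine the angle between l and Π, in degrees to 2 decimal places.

13.94

l has direction (1, 2, 5) through (5, -2, 1).
sin θ = |n·v| / (|n||v|) = |13| / (√97 · √30) = 0.24099.
θ ≈ 13.94°.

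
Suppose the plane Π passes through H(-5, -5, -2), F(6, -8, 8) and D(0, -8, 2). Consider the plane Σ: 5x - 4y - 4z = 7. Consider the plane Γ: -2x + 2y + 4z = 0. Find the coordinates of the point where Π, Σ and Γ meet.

HF = (11, -3, 10), HD = (5, -3, 4); a normal to Π is HF × HD = (18, 6, -18).
Using H: Π has equation 18x + 6y - 18z = -84.
Solving the 3×3 linear system 18x + 6y - 18z = -84, 5x - 4y - 4z = 7, -2x + 2y + 4z = 0 (e.g. by elimination or Cramer's rule, determinant = -252) gives (-1, -5, 2).

(-1, -5, 2)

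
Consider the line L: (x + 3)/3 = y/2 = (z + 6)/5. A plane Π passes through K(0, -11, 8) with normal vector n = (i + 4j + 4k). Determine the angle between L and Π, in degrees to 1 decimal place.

61.1

L has direction (3, 2, 5) through (-3, 0, -6).
Π: n·r = n·K gives x + 4y + 4z = -12.
sin θ = |n·v| / (|n||v|) = |31| / (√33 · √38) = 0.87541.
θ ≈ 61.1°.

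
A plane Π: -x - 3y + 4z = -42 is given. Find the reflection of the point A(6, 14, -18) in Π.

(0, -4, 6)

λ = (n·A − d)/|n|² = (-120 − (-42))/26 = -3.
Reflection = A − 2λn = (6, 14, -18) − (-6)·(-1, -3, 4) = (0, -4, 6).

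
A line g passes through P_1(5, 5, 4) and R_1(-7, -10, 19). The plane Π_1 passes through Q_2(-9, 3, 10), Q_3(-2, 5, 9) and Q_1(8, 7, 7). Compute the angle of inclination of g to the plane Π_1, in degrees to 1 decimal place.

43.7

A direction vector for g is R_1 − P_1 = (-12, -15, 15).
Q_2Q_3 = (7, 2, -1), Q_2Q_1 = (17, 4, -3); a normal to Π_1 is Q_2Q_3 × Q_2Q_1 = (-2, 4, -6).
Using Q_2: Π_1 has equation -2x + 4y - 6z = -30.
sin θ = |n·v| / (|n||v|) = |-126| / (√56 · √594) = 0.69085.
θ ≈ 43.7°.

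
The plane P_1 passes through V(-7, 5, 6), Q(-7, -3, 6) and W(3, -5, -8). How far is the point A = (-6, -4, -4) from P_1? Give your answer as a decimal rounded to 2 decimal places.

VQ = (0, -8, 0), VW = (10, -10, -14); a normal to P_1 is VQ × VW = (112, 0, 80).
Using V: P_1 has equation 112x + 80z = -304.
n·A − d = (112)·(-6) + (0)·(-4) + (80)·(-4) − (-304) = -688; |n| = √18944.
Distance = |-688| / √18944 = 688/√18944 ≈ 5.00.

5.00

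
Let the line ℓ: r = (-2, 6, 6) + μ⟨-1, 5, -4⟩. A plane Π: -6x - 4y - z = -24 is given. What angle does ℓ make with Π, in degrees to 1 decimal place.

sin θ = |n·v| / (|n||v|) = |-10| / (√53 · √42) = 0.21195.
θ ≈ 12.2°.

12.2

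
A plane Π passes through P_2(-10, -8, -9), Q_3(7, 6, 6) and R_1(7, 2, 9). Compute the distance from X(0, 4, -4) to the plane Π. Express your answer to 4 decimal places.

P_2Q_3 = (17, 14, 15), P_2R_1 = (17, 10, 18); a normal to Π is P_2Q_3 × P_2R_1 = (102, -51, -68).
Using P_2: Π has equation 102x - 51y - 68z = 0.
n·X − d = (102)·(0) + (-51)·(4) + (-68)·(-4) − 0 = 68; |n| = √17629.
Distance = |68| / √17629 = 68/√17629 ≈ 0.5121.

0.5121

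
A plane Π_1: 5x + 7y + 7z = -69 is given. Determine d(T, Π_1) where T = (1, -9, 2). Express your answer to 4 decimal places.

2.2542

n·T − d = (5)·(1) + (7)·(-9) + (7)·(2) − (-69) = 25; |n| = √123.
Distance = |25| / √123 = 25/√123 ≈ 2.2542.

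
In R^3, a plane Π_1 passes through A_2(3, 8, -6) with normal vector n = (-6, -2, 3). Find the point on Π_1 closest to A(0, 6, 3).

(6, 8, 0)

Π_1: n·r = n·A_2 gives -6x - 2y + 3z = -52.
Foot = A − λn with λ = (n·A − d)/|n|² = (-3 − (-52))/49 = 1.
Foot = (0, 6, 3) − 1·(-6, -2, 3) = (6, 8, 0).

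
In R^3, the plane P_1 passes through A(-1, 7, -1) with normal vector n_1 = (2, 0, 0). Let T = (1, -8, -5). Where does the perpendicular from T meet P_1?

(-1, -8, -5)

P_1: n_1·r = n_1·A gives 2x = -2.
Foot = T − λn with λ = (n·T − d)/|n|² = (2 − (-2))/4 = 1.
Foot = (1, -8, -5) − 1·(2, 0, 0) = (-1, -8, -5).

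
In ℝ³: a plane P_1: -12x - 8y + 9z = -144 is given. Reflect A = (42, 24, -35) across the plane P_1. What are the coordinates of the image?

(-30, -24, 19)

λ = (n·A − d)/|n|² = (-1011 − (-144))/289 = -3.
Reflection = A − 2λn = (42, 24, -35) − (-6)·(-12, -8, 9) = (-30, -24, 19).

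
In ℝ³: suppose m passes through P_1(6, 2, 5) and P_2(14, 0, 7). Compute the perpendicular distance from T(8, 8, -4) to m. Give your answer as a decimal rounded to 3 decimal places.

A direction vector for m is P_2 − P_1 = (8, -2, 2).
Taking (6, 2, 5) on m with direction v = (8, -2, 2): w = T − (6, 2, 5) = (2, 6, -9), and w × v = (-6, -76, -52).
Distance = |w × v| / |v| = √8516 / √72 ≈ 10.876.

10.876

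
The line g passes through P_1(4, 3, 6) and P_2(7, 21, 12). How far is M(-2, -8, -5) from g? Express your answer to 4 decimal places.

7.9049

A direction vector for g is P_2 − P_1 = (3, 18, 6).
Taking (4, 3, 6) on g with direction v = (3, 18, 6): w = M − (4, 3, 6) = (-6, -11, -11), and w × v = (132, 3, -75).
Distance = |w × v| / |v| = √23058 / √369 ≈ 7.9049.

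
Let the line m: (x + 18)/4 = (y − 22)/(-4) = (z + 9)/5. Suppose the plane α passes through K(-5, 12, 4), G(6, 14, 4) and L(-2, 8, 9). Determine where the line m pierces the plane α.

m has direction (4, -4, 5) through (-18, 22, -9).
KG = (11, 2, 0), KL = (3, -4, 5); a normal to α is KG × KL = (10, -55, -50).
Using K: α has equation 10x - 55y - 50z = -910.
Substitute r = (-18, 22, -9) + t(4, -4, 5) into the plane: -940 + 10t = -910, so t = 3.
Intersection: (-18, 22, -9) + 3·(4, -4, 5) = (-6, 10, 6).

(-6, 10, 6)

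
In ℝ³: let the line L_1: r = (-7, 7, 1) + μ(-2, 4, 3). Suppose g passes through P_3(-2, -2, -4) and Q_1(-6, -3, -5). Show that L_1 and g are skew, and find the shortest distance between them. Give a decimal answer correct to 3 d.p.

A direction vector for g is Q_1 − P_3 = (-4, -1, -1).
Common perpendicular direction n = (-2, 4, 3) × (-4, -1, -1) = (-1, -14, 18).
With w = (-2, -2, -4) − (-7, 7, 1) = (5, -9, -5), w · n = 31.
Since n ≠ 0 the lines are not parallel, and w · n = 31 ≠ 0 so they do not intersect; hence they are skew.
Distance = |w · n| / |n| = |31| / √521 ≈ 1.358.

1.358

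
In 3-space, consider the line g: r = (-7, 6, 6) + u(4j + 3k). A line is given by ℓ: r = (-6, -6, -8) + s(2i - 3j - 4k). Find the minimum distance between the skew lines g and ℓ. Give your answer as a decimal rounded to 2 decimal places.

2.70

Common perpendicular direction n = (0, 4, 3) × (2, -3, -4) = (-7, 6, -8).
With w = (-6, -6, -8) − (-7, 6, 6) = (1, -12, -14), w · n = 33.
Distance = |w · n| / |n| = |33| / √149 ≈ 2.70.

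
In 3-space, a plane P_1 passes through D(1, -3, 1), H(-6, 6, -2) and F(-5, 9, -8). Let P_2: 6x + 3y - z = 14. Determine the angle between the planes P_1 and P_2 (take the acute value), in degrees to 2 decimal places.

DH = (-7, 9, -3), DF = (-6, 12, -9); a normal to P_1 is DH × DF = (-45, -45, -30).
Using D: P_1 has equation -45x - 45y - 30z = 60.
cos θ = |n₁·n₂| / (|n₁||n₂|) = |-375| / (√4950 · √46).
θ = arccos(0.78587) ≈ 38.20°.

38.20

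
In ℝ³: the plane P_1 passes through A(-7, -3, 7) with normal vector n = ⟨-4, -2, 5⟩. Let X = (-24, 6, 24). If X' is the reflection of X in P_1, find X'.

(0, 18, -6)

P_1: n·r = n·A gives -4x - 2y + 5z = 69.
λ = (n·X − d)/|n|² = (204 − 69)/45 = 3.
Reflection = X − 2λn = (-24, 6, 24) − 6·(-4, -2, 5) = (0, 18, -6).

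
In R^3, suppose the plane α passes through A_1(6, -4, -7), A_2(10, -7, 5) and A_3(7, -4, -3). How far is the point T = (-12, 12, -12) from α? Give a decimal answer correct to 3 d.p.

A_1A_2 = (4, -3, 12), A_1A_3 = (1, 0, 4); a normal to α is A_1A_2 × A_1A_3 = (-12, -4, 3).
Using A_1: α has equation -12x - 4y + 3z = -77.
n·T − d = (-12)·(-12) + (-4)·(12) + (3)·(-12) − (-77) = 137; |n| = √169.
Distance = |137| / √169 = 137/√169 ≈ 10.538.

10.538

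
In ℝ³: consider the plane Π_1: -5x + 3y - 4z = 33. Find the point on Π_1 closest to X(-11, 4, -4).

Foot = X − λn with λ = (n·X − d)/|n|² = (83 − 33)/50 = 1.
Foot = (-11, 4, -4) − 1·(-5, 3, -4) = (-6, 1, 0).

(-6, 1, 0)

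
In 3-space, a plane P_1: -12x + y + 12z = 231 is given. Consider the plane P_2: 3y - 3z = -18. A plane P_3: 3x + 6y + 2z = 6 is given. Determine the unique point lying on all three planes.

(-10, 3, 9)

Solving the 3×3 linear system -12x + y + 12z = 231, 3y - 3z = -18, 3x + 6y + 2z = 6 (e.g. by elimination or Cramer's rule, determinant = -405) gives (-10, 3, 9).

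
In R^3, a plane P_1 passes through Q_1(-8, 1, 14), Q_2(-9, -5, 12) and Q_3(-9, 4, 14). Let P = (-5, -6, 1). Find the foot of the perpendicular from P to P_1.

(-11, -8, 10)

Q_1Q_2 = (-1, -6, -2), Q_1Q_3 = (-1, 3, 0); a normal to P_1 is Q_1Q_2 × Q_1Q_3 = (6, 2, -9).
Using Q_1: P_1 has equation 6x + 2y - 9z = -172.
Foot = P − λn with λ = (n·P − d)/|n|² = (-51 − (-172))/121 = 1.
Foot = (-5, -6, 1) − 1·(6, 2, -9) = (-11, -8, 10).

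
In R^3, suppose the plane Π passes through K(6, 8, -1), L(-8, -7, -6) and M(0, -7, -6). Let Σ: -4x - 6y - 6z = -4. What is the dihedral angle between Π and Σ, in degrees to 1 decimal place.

KL = (-14, -15, -5), KM = (-6, -15, -5); a normal to Π is KL × KM = (0, -40, 120).
Using K: Π has equation -40y + 120z = -440.
cos θ = |n₁·n₂| / (|n₁||n₂|) = |-480| / (√16000 · √88).
θ = arccos(0.40452) ≈ 66.1°.

66.1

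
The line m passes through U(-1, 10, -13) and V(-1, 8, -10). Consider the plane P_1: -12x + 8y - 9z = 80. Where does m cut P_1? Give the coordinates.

A direction vector for m is V − U = (0, -2, 3).
Substitute r = (-1, 10, -13) + t(0, -2, 3) into the plane: 209 + (-43)t = 80, so t = 3.
Intersection: (-1, 10, -13) + 3·(0, -2, 3) = (-1, 4, -4).

(-1, 4, -4)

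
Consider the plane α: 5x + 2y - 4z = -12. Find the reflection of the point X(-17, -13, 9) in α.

(13, -1, -15)

λ = (n·X − d)/|n|² = (-147 − (-12))/45 = -3.
Reflection = X − 2λn = (-17, -13, 9) − (-6)·(5, 2, -4) = (13, -1, -15).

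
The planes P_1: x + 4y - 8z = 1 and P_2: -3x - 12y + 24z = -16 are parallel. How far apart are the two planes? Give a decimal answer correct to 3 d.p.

Rescale P_2 by 1/(-3): x + 4y - 8z = 16/3. Then distance = |1 − (16/3)| / √81 ≈ 0.481.

0.481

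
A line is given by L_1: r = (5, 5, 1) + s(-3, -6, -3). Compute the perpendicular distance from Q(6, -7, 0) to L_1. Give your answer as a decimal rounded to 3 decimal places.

Taking (5, 5, 1) on L_1 with direction v = (-3, -6, -3): w = Q − (5, 5, 1) = (1, -12, -1), and w × v = (30, 6, -42).
Distance = |w × v| / |v| = √2700 / √54 ≈ 7.071.

7.071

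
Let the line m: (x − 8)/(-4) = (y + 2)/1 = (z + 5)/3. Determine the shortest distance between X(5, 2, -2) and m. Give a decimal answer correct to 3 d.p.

m has direction (-4, 1, 3) through (8, -2, -5).
Taking (8, -2, -5) on m with direction v = (-4, 1, 3): w = X − (8, -2, -5) = (-3, 4, 3), and w × v = (9, -3, 13).
Distance = |w × v| / |v| = √259 / √26 ≈ 3.156.

3.156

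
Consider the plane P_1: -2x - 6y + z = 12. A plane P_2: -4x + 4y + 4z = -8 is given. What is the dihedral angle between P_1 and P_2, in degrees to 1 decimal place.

74.3

cos θ = |n₁·n₂| / (|n₁||n₂|) = |-12| / (√41 · √48).
θ = arccos(0.27050) ≈ 74.3°.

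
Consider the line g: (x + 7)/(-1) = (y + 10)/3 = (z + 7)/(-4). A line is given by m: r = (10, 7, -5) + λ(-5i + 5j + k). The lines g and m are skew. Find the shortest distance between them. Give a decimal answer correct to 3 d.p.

g has direction (-1, 3, -4) through (-7, -10, -7).
Common perpendicular direction n = (-1, 3, -4) × (-5, 5, 1) = (23, 21, 10).
With w = (10, 7, -5) − (-7, -10, -7) = (17, 17, 2), w · n = 768.
Distance = |w · n| / |n| = |768| / √1070 ≈ 23.478.

23.478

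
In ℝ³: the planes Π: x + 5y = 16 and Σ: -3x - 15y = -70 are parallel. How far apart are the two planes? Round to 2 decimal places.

1.44

Rescale Σ by 1/(-3): x + 5y = 70/3. Then distance = |16 − (70/3)| / √26 ≈ 1.44.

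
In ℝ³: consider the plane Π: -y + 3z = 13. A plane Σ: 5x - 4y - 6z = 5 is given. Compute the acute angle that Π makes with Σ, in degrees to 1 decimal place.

cos θ = |n₁·n₂| / (|n₁||n₂|) = |-14| / (√10 · √77).
θ = arccos(0.50452) ≈ 59.7°.

59.7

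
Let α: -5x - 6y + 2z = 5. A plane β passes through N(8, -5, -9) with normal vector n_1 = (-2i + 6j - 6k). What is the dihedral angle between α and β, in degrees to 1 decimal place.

57.3

β: n_1·r = n_1·N gives -2x + 6y - 6z = 8.
cos θ = |n₁·n₂| / (|n₁||n₂|) = |-38| / (√65 · √76).
θ = arccos(0.54065) ≈ 57.3°.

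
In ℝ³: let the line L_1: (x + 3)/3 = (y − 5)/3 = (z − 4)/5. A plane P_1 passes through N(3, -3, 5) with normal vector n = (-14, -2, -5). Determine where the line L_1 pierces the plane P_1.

(0, 8, 9)

L_1 has direction (3, 3, 5) through (-3, 5, 4).
P_1: n·r = n·N gives -14x - 2y - 5z = -61.
Substitute r = (-3, 5, 4) + t(3, 3, 5) into the plane: 12 + (-73)t = -61, so t = 1.
Intersection: (-3, 5, 4) + 1·(3, 3, 5) = (0, 8, 9).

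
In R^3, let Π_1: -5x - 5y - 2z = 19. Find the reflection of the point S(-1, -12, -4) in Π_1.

λ = (n·S − d)/|n|² = (73 − 19)/54 = 1.
Reflection = S − 2λn = (-1, -12, -4) − 2·(-5, -5, -2) = (9, -2, 0).

(9, -2, 0)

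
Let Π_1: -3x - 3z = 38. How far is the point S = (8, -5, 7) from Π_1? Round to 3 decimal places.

19.563

n·S − d = (-3)·(8) + (0)·(-5) + (-3)·(7) − 38 = -83; |n| = √18.
Distance = |-83| / √18 = 83/√18 ≈ 19.563.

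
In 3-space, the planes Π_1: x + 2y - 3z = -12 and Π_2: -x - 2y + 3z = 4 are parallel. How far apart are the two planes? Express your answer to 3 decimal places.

2.138

Rescale Π_2 by 1/(-1): x + 2y - 3z = -4. Then distance = |-12 − (-4)| / √14 ≈ 2.138.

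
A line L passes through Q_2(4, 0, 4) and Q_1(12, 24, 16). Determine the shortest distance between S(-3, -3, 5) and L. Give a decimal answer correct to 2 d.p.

A direction vector for L is Q_1 − Q_2 = (8, 24, 12).
Taking (4, 0, 4) on L with direction v = (8, 24, 12): w = S − (4, 0, 4) = (-7, -3, 1), and w × v = (-60, 92, -144).
Distance = |w × v| / |v| = √32800 / √784 ≈ 6.47.

6.47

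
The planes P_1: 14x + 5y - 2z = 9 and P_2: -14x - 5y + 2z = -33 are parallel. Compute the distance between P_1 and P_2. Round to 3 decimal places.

1.600

Rescale P_2 by 1/(-1): 14x + 5y - 2z = 33. Then distance = |9 − 33| / √225 ≈ 1.600.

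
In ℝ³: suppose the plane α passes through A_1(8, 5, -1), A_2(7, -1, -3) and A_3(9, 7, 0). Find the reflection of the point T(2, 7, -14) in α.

(-6, 3, 2)

A_1A_2 = (-1, -6, -2), A_1A_3 = (1, 2, 1); a normal to α is A_1A_2 × A_1A_3 = (-2, -1, 4).
Using A_1: α has equation -2x - y + 4z = -25.
λ = (n·T − d)/|n|² = (-67 − (-25))/21 = -2.
Reflection = T − 2λn = (2, 7, -14) − (-4)·(-2, -1, 4) = (-6, 3, 2).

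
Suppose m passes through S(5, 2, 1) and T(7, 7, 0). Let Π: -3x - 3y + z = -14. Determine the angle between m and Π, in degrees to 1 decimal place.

67.1

A direction vector for m is T − S = (2, 5, -1).
sin θ = |n·v| / (|n||v|) = |-22| / (√19 · √30) = 0.92148.
θ ≈ 67.1°.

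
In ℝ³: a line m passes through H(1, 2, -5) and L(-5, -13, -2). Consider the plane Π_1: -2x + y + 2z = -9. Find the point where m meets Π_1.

(-1, -3, -4)

A direction vector for m is L − H = (-6, -15, 3).
Substitute r = (1, 2, -5) + t(-6, -15, 3) into the plane: -10 + 3t = -9, so t = 1/3.
Intersection: (1, 2, -5) + (1/3)·(-6, -15, 3) = (-1, -3, -4).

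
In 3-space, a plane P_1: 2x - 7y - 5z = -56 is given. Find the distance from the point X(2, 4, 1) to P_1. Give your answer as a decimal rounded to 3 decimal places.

n·X − d = (2)·(2) + (-7)·(4) + (-5)·(1) − (-56) = 27; |n| = √78.
Distance = |27| / √78 = 27/√78 ≈ 3.057.

3.057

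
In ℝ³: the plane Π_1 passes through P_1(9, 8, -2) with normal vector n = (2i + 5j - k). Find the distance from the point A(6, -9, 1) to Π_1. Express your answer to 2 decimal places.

17.16

Π_1: n·r = n·P_1 gives 2x + 5y - z = 60.
n·A − d = (2)·(6) + (5)·(-9) + (-1)·(1) − 60 = -94; |n| = √30.
Distance = |-94| / √30 = 94/√30 ≈ 17.16.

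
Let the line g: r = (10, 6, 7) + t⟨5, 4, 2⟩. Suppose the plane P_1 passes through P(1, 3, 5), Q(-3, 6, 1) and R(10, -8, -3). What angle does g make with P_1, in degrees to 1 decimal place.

PQ = (-4, 3, -4), PR = (9, -11, -8); a normal to P_1 is PQ × PR = (-68, -68, 17).
Using P: P_1 has equation -68x - 68y + 17z = -187.
sin θ = |n·v| / (|n||v|) = |-578| / (√9537 · √45) = 0.88230.
θ ≈ 61.9°.

61.9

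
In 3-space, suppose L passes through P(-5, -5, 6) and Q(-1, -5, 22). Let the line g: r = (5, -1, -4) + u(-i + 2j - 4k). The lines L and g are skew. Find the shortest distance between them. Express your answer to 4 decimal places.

12.1268

A direction vector for L is Q − P = (4, 0, 16).
Common perpendicular direction n = (4, 0, 16) × (-1, 2, -4) = (-32, 0, 8).
With w = (5, -1, -4) − (-5, -5, 6) = (10, 4, -10), w · n = -400.
Distance = |w · n| / |n| = |-400| / √1088 ≈ 12.1268.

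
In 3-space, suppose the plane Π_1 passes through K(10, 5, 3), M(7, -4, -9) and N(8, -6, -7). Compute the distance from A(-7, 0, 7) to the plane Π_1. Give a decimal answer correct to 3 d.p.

17.867

KM = (-3, -9, -12), KN = (-2, -11, -10); a normal to Π_1 is KM × KN = (-42, -6, 15).
Using K: Π_1 has equation -42x - 6y + 15z = -405.
n·A − d = (-42)·(-7) + (-6)·(0) + (15)·(7) − (-405) = 804; |n| = √2025.
Distance = |804| / √2025 = 804/√2025 ≈ 17.867.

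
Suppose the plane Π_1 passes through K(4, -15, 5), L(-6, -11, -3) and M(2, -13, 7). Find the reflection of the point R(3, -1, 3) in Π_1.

(-9, -19, 9)

KL = (-10, 4, -8), KM = (-2, 2, 2); a normal to Π_1 is KL × KM = (24, 36, -12).
Using K: Π_1 has equation 24x + 36y - 12z = -504.
λ = (n·R − d)/|n|² = (0 − (-504))/2016 = 1/4.
Reflection = R − 2λn = (3, -1, 3) − (1/2)·(24, 36, -12) = (-9, -19, 9).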